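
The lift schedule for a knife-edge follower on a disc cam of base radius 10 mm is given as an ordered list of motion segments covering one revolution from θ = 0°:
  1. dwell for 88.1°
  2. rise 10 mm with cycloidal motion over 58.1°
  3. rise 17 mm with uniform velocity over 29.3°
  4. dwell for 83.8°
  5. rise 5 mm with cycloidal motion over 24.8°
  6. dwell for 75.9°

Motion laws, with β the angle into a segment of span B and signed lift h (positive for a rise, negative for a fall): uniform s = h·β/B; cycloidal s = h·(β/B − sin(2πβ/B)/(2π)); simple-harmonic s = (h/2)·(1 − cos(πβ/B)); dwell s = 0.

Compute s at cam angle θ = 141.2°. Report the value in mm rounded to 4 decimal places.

seg 1 [0°–88.1°] dwell: s stays 0.0000
seg 2 [88.1°–146.2°] cycloidal, h=10: θ=141.2° here. β=53.1, B=58.1. 10·(0.9139 − sin(2π·0.9139)/(2π)) = 9.9587 → s = 9.9587

9.9587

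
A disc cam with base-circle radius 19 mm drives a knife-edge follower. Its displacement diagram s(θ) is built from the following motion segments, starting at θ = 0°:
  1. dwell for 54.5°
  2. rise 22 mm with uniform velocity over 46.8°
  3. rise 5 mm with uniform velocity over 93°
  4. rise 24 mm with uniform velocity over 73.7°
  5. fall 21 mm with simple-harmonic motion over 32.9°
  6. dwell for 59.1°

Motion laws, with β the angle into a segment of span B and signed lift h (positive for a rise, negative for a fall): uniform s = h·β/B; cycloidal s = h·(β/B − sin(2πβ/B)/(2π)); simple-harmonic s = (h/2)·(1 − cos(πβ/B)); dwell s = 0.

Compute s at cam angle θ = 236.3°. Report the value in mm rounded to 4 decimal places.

seg 1 [0°–54.5°] dwell: s stays 0.0000
seg 2 [54.5°–101.3°] uniform, h=22: full span → s += 22 → s = 22.0000
seg 3 [101.3°–194.3°] uniform, h=5: full span → s += 5 → s = 27.0000
seg 4 [194.3°–268°] uniform, h=24: θ=236.3° here. β=42, B=73.7. 24·42/73.7 = 13.6771 → s = 40.6771

40.6771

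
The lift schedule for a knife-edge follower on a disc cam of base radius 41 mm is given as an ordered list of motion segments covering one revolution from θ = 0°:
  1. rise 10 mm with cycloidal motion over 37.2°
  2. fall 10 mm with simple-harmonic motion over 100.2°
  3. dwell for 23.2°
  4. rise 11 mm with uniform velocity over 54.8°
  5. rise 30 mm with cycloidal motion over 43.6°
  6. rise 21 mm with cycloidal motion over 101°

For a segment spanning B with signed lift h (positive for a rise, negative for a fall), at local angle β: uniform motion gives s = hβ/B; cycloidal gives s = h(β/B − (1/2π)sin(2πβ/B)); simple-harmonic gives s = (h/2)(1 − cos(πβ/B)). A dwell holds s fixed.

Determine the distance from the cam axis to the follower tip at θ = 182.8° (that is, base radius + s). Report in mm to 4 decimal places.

seg 1 [0°–37.2°] cycloidal, h=10: full span → s += 10 → s = 10.0000
seg 2 [37.2°–137.4°] simple-harmonic, h=-10: full span → s += -10 → s = 0.0000
seg 3 [137.4°–160.6°] dwell: s stays 0.0000
seg 4 [160.6°–215.4°] uniform, h=11: θ=182.8° here. β=22.2, B=54.8. 11·22.2/54.8 = 4.4562 → s = 4.4562
radial distance = base radius + s = 41 + 4.4562 = 45.4562

45.4562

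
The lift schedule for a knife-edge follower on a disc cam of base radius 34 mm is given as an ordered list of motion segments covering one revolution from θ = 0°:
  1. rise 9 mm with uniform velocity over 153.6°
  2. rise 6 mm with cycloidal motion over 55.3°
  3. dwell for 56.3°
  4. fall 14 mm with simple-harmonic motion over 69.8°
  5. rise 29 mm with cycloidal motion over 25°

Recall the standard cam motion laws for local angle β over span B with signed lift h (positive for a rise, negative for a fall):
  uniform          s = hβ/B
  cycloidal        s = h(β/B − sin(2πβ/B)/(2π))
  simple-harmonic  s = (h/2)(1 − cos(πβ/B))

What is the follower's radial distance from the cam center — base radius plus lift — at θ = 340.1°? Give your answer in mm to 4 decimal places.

seg 1 [0°–153.6°] uniform, h=9: full span → s += 9 → s = 9.0000
seg 2 [153.6°–208.9°] cycloidal, h=6: full span → s += 6 → s = 15.0000
seg 3 [208.9°–265.2°] dwell: s stays 15.0000
seg 4 [265.2°–335°] simple-harmonic, h=-14: full span → s += -14 → s = 1.0000
seg 5 [335°–360°] cycloidal, h=29: θ=340.1° here. β=5.1, B=25. 29·(0.2040 − sin(2π·0.2040)/(2π)) = 1.4919 → s = 2.4919
radial distance = base radius + s = 34 + 2.4919 = 36.4919

36.4919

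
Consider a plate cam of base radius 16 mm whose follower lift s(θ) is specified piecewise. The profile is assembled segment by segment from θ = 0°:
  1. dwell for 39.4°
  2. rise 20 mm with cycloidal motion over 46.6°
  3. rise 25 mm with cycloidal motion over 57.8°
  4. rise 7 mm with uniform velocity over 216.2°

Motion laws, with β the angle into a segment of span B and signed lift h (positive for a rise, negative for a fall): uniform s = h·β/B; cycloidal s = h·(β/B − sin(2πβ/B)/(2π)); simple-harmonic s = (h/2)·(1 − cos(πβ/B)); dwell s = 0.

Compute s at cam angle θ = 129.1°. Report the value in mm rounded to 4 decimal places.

seg 1 [0°–39.4°] dwell: s stays 0.0000
seg 2 [39.4°–86°] cycloidal, h=20: full span → s += 20 → s = 20.0000
seg 3 [86°–143.8°] cycloidal, h=25: θ=129.1° here. β=43.1, B=57.8. 25·(0.7457 − sin(2π·0.7457)/(2π)) = 22.6193 → s = 42.6193

42.6193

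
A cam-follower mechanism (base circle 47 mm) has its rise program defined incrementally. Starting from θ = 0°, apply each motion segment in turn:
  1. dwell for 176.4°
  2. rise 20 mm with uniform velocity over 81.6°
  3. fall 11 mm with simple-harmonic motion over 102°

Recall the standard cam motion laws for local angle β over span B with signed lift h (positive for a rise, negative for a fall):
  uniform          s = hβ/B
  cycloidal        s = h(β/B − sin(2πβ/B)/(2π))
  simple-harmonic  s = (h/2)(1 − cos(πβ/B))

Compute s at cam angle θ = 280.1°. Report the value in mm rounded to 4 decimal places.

seg 1 [0°–176.4°] dwell: s stays 0.0000
seg 2 [176.4°–258°] uniform, h=20: full span → s += 20 → s = 20.0000
seg 3 [258°–360°] simple-harmonic, h=-11: θ=280.1° here. β=22.1, B=102. -11/2·(1 − cos(π·0.2167)) = -1.2257 → s = 18.7743

18.7743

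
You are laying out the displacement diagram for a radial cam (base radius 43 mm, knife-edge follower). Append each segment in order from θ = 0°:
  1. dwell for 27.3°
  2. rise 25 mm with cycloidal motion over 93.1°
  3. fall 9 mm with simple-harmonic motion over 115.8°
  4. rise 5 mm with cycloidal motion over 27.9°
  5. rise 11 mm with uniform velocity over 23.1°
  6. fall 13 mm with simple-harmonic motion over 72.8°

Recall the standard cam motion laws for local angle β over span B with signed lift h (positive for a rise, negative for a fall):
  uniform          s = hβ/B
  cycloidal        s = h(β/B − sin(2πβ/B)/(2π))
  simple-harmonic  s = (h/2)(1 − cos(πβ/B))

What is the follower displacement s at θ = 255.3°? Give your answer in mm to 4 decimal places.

seg 1 [0°–27.3°] dwell: s stays 0.0000
seg 2 [27.3°–120.4°] cycloidal, h=25: full span → s += 25 → s = 25.0000
seg 3 [120.4°–236.2°] simple-harmonic, h=-9: full span → s += -9 → s = 16.0000
seg 4 [236.2°–264.1°] cycloidal, h=5: θ=255.3° here. β=19.1, B=27.9. 5·(0.6846 − sin(2π·0.6846)/(2π)) = 4.1524 → s = 20.1524

20.1524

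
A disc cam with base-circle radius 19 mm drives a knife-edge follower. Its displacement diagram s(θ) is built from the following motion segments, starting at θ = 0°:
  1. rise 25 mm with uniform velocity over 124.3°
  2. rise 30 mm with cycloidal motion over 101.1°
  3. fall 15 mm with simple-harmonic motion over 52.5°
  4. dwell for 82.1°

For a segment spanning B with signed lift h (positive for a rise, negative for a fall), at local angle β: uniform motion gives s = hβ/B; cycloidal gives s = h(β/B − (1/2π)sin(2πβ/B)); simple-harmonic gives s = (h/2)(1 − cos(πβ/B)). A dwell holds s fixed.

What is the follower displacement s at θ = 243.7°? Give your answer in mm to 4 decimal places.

seg 1 [0°–124.3°] uniform, h=25: full span → s += 25 → s = 25.0000
seg 2 [124.3°–225.4°] cycloidal, h=30: full span → s += 30 → s = 55.0000
seg 3 [225.4°–277.9°] simple-harmonic, h=-15: θ=243.7° here. β=18.3, B=52.5. -15/2·(1 − cos(π·0.3486)) = -4.0651 → s = 50.9349

50.9349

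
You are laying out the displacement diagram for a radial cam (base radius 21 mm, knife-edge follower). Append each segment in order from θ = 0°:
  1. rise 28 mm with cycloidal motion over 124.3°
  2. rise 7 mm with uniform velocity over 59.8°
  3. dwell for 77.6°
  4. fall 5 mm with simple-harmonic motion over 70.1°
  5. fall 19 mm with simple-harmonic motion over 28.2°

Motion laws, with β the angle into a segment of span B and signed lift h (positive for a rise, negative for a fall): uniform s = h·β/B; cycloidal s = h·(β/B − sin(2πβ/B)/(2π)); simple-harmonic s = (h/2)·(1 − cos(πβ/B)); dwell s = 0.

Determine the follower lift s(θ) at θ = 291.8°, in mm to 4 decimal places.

seg 1 [0°–124.3°] cycloidal, h=28: full span → s += 28 → s = 28.0000
seg 2 [124.3°–184.1°] uniform, h=7: full span → s += 7 → s = 35.0000
seg 3 [184.1°–261.7°] dwell: s stays 35.0000
seg 4 [261.7°–331.8°] simple-harmonic, h=-5: θ=291.8° here. β=30.1, B=70.1. -5/2·(1 − cos(π·0.4294)) = -1.9499 → s = 33.0501

33.0501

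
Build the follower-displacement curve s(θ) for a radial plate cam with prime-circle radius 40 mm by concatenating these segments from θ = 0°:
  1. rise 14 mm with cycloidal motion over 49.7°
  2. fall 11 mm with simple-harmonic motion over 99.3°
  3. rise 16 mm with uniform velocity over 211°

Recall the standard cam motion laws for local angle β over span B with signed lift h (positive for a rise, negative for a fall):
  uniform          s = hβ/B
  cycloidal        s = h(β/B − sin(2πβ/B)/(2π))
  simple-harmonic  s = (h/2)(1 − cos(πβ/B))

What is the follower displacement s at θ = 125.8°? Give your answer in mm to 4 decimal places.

seg 1 [0°–49.7°] cycloidal, h=14: full span → s += 14 → s = 14.0000
seg 2 [49.7°–149°] simple-harmonic, h=-11: θ=125.8° here. β=76.1, B=99.3. -11/2·(1 − cos(π·0.7664)) = -9.5838 → s = 4.4162

4.4162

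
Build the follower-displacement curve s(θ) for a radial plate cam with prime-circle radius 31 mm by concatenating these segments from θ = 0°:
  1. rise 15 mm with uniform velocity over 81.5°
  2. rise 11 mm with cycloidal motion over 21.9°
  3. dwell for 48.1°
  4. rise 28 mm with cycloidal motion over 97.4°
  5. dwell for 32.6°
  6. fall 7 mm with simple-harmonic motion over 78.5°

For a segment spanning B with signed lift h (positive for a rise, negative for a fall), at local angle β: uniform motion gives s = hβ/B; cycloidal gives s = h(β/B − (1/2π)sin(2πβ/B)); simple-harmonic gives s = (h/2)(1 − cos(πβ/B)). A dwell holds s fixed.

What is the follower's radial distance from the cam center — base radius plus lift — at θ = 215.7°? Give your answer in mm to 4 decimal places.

seg 1 [0°–81.5°] uniform, h=15: full span → s += 15 → s = 15.0000
seg 2 [81.5°–103.4°] cycloidal, h=11: full span → s += 11 → s = 26.0000
seg 3 [103.4°–151.5°] dwell: s stays 26.0000
seg 4 [151.5°–248.9°] cycloidal, h=28: θ=215.7° here. β=64.2, B=97.4. 28·(0.6591 − sin(2π·0.6591)/(2π)) = 22.2055 → s = 48.2055
radial distance = base radius + s = 31 + 48.2055 = 79.2055

79.2055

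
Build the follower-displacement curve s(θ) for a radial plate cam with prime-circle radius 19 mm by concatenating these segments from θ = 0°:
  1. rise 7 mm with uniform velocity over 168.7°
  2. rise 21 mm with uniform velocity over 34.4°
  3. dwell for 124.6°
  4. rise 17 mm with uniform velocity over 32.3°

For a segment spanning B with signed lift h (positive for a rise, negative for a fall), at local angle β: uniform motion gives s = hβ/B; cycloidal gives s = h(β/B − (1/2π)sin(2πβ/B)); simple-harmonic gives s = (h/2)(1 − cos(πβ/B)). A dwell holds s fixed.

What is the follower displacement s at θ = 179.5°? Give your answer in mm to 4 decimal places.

seg 1 [0°–168.7°] uniform, h=7: full span → s += 7 → s = 7.0000
seg 2 [168.7°–203.1°] uniform, h=21: θ=179.5° here. β=10.8, B=34.4. 21·10.8/34.4 = 6.5930 → s = 13.5930

13.5930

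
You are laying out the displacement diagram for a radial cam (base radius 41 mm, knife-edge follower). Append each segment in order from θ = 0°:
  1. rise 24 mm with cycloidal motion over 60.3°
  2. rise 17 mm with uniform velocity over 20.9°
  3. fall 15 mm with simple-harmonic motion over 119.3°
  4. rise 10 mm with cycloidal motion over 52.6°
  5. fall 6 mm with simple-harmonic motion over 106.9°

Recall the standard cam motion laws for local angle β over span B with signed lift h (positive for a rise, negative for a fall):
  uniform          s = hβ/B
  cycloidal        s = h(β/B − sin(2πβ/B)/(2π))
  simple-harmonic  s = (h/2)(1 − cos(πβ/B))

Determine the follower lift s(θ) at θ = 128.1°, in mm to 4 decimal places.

seg 1 [0°–60.3°] cycloidal, h=24: full span → s += 24 → s = 24.0000
seg 2 [60.3°–81.2°] uniform, h=17: full span → s += 17 → s = 41.0000
seg 3 [81.2°–200.5°] simple-harmonic, h=-15: θ=128.1° here. β=46.9, B=119.3. -15/2·(1 − cos(π·0.3931)) = -5.0289 → s = 35.9711

35.9711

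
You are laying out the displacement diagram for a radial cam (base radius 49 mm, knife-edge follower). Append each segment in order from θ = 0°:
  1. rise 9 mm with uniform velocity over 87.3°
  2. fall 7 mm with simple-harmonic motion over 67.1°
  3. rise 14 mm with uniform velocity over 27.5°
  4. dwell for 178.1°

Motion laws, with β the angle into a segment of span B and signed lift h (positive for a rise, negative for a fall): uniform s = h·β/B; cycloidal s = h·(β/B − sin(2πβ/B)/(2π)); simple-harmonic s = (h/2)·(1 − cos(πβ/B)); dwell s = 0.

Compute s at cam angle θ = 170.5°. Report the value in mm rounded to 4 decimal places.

seg 1 [0°–87.3°] uniform, h=9: full span → s += 9 → s = 9.0000
seg 2 [87.3°–154.4°] simple-harmonic, h=-7: full span → s += -7 → s = 2.0000
seg 3 [154.4°–181.9°] uniform, h=14: θ=170.5° here. β=16.1, B=27.5. 14·16.1/27.5 = 8.1964 → s = 10.1964

10.1964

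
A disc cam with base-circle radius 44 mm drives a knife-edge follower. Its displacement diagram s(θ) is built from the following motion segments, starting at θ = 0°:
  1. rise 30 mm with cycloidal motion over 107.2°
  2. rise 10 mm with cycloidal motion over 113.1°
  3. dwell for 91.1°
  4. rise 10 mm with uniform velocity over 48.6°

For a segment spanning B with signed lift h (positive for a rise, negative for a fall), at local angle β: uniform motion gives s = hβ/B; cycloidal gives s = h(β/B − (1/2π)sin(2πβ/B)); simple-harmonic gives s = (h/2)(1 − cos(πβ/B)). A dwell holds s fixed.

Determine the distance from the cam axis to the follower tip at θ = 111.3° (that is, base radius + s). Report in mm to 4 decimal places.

seg 1 [0°–107.2°] cycloidal, h=30: full span → s += 30 → s = 30.0000
seg 2 [107.2°–220.3°] cycloidal, h=10: θ=111.3° here. β=4.1, B=113.1. 10·(0.0363 − sin(2π·0.0363)/(2π)) = 0.0031 → s = 30.0031
radial distance = base radius + s = 44 + 30.0031 = 74.0031

74.0031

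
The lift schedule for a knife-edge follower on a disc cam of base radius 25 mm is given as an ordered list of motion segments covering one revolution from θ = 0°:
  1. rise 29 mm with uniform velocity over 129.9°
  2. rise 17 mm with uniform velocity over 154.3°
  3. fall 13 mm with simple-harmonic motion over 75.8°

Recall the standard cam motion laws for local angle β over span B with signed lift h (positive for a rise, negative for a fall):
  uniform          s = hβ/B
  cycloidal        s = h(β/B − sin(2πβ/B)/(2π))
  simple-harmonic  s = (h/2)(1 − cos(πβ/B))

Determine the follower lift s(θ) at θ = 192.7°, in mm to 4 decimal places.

seg 1 [0°–129.9°] uniform, h=29: full span → s += 29 → s = 29.0000
seg 2 [129.9°–284.2°] uniform, h=17: θ=192.7° here. β=62.8, B=154.3. 17·62.8/154.3 = 6.9190 → s = 35.9190

35.9190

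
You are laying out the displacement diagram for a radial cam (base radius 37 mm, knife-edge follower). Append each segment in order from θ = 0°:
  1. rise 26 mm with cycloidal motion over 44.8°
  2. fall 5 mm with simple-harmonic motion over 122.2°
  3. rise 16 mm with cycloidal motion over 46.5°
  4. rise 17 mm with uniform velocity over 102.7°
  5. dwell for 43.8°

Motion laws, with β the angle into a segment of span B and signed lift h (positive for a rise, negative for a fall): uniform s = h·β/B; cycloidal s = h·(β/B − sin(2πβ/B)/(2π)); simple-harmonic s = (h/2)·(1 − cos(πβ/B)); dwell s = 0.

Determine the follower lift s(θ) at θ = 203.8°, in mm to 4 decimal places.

seg 1 [0°–44.8°] cycloidal, h=26: full span → s += 26 → s = 26.0000
seg 2 [44.8°–167°] simple-harmonic, h=-5: full span → s += -5 → s = 21.0000
seg 3 [167°–213.5°] cycloidal, h=16: θ=203.8° here. β=36.8, B=46.5. 16·(0.7914 − sin(2π·0.7914)/(2π)) = 15.1232 → s = 36.1232

36.1232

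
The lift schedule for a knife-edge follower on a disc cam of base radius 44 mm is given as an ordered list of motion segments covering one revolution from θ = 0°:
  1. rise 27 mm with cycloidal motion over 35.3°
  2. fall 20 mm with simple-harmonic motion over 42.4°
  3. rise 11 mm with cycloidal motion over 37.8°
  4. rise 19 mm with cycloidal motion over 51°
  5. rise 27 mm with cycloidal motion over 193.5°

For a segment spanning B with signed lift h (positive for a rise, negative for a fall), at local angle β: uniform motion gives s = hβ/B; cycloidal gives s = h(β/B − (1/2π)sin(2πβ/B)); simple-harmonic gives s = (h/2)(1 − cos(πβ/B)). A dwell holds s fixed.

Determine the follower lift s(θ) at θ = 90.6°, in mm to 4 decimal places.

seg 1 [0°–35.3°] cycloidal, h=27: full span → s += 27 → s = 27.0000
seg 2 [35.3°–77.7°] simple-harmonic, h=-20: full span → s += -20 → s = 7.0000
seg 3 [77.7°–115.5°] cycloidal, h=11: θ=90.6° here. β=12.9, B=37.8. 11·(0.3413 − sin(2π·0.3413)/(2π)) = 2.2833 → s = 9.2833

9.2833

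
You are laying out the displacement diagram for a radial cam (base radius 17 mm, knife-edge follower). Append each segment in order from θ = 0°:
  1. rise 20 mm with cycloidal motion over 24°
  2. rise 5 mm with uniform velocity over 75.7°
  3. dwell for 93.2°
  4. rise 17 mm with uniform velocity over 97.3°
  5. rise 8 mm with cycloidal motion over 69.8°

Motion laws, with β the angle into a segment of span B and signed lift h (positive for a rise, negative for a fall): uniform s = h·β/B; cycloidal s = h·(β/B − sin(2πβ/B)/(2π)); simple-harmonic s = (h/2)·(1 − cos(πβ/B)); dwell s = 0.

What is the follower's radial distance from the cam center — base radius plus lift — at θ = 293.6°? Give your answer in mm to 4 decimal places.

seg 1 [0°–24°] cycloidal, h=20: full span → s += 20 → s = 20.0000
seg 2 [24°–99.7°] uniform, h=5: full span → s += 5 → s = 25.0000
seg 3 [99.7°–192.9°] dwell: s stays 25.0000
seg 4 [192.9°–290.2°] uniform, h=17: full span → s += 17 → s = 42.0000
seg 5 [290.2°–360°] cycloidal, h=8: θ=293.6° here. β=3.4, B=69.8. 8·(0.0487 − sin(2π·0.0487)/(2π)) = 0.0061 → s = 42.0061
radial distance = base radius + s = 17 + 42.0061 = 59.0061

59.0061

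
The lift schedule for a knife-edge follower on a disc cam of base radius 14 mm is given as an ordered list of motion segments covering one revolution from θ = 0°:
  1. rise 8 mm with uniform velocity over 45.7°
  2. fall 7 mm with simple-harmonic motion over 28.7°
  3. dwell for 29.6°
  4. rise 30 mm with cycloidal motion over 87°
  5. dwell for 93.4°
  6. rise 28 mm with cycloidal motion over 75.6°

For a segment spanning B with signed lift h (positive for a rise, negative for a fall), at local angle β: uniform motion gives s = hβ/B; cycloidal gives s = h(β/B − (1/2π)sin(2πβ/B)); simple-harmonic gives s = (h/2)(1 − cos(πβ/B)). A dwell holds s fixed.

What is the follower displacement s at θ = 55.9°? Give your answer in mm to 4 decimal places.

seg 1 [0°–45.7°] uniform, h=8: full span → s += 8 → s = 8.0000
seg 2 [45.7°–74.4°] simple-harmonic, h=-7: θ=55.9° here. β=10.2, B=28.7. -7/2·(1 − cos(π·0.3554)) = -1.9642 → s = 6.0358

6.0358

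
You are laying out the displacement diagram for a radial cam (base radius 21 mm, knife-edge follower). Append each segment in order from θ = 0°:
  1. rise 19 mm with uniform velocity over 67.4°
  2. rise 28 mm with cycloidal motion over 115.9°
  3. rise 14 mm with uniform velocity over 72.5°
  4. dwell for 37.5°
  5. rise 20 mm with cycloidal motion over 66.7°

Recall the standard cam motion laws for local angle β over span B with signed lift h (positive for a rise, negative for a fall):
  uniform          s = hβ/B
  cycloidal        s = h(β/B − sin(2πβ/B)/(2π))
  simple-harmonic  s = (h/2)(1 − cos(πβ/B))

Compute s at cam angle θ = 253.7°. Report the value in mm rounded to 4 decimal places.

seg 1 [0°–67.4°] uniform, h=19: full span → s += 19 → s = 19.0000
seg 2 [67.4°–183.3°] cycloidal, h=28: full span → s += 28 → s = 47.0000
seg 3 [183.3°–255.8°] uniform, h=14: θ=253.7° here. β=70.4, B=72.5. 14·70.4/72.5 = 13.5945 → s = 60.5945

60.5945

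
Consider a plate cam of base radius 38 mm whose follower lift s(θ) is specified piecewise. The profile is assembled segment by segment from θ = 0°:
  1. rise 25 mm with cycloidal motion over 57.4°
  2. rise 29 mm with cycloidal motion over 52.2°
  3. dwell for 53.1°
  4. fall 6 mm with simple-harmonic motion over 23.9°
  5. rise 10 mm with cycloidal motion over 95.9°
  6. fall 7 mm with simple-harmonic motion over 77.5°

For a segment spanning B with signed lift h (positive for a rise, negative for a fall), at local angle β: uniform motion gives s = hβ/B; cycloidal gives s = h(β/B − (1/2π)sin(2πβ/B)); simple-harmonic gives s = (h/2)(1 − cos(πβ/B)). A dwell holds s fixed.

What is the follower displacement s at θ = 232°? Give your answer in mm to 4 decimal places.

seg 1 [0°–57.4°] cycloidal, h=25: full span → s += 25 → s = 25.0000
seg 2 [57.4°–109.6°] cycloidal, h=29: full span → s += 29 → s = 54.0000
seg 3 [109.6°–162.7°] dwell: s stays 54.0000
seg 4 [162.7°–186.6°] simple-harmonic, h=-6: full span → s += -6 → s = 48.0000
seg 5 [186.6°–282.5°] cycloidal, h=10: θ=232° here. β=45.4, B=95.9. 10·(0.4734 − sin(2π·0.4734)/(2π)) = 4.4694 → s = 52.4694

52.4694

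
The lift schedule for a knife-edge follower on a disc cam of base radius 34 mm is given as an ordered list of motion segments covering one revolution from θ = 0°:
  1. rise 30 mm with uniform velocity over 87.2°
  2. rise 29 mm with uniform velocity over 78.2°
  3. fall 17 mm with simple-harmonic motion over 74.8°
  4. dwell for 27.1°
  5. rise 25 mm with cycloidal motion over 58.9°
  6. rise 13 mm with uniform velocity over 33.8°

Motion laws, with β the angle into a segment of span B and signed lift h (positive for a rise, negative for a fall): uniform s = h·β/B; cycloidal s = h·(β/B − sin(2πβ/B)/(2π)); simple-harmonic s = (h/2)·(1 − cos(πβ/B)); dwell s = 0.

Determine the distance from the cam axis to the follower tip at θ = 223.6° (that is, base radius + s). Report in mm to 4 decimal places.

seg 1 [0°–87.2°] uniform, h=30: full span → s += 30 → s = 30.0000
seg 2 [87.2°–165.4°] uniform, h=29: full span → s += 29 → s = 59.0000
seg 3 [165.4°–240.2°] simple-harmonic, h=-17: θ=223.6° here. β=58.2, B=74.8. -17/2·(1 − cos(π·0.7781)) = -15.0165 → s = 43.9835
radial distance = base radius + s = 34 + 43.9835 = 77.9835

77.9835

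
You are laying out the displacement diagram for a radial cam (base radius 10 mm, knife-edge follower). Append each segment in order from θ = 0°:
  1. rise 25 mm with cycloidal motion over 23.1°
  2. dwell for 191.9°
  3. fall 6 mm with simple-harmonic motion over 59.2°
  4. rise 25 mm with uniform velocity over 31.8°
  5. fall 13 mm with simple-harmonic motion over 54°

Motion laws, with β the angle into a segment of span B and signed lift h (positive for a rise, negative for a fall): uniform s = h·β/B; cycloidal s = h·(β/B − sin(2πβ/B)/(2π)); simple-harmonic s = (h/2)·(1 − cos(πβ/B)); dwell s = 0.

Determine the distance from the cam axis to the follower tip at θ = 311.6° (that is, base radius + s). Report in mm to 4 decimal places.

seg 1 [0°–23.1°] cycloidal, h=25: full span → s += 25 → s = 25.0000
seg 2 [23.1°–215°] dwell: s stays 25.0000
seg 3 [215°–274.2°] simple-harmonic, h=-6: full span → s += -6 → s = 19.0000
seg 4 [274.2°–306°] uniform, h=25: full span → s += 25 → s = 44.0000
seg 5 [306°–360°] simple-harmonic, h=-13: θ=311.6° here. β=5.6, B=54. -13/2·(1 − cos(π·0.1037)) = -0.3419 → s = 43.6581
radial distance = base radius + s = 10 + 43.6581 = 53.6581

53.6581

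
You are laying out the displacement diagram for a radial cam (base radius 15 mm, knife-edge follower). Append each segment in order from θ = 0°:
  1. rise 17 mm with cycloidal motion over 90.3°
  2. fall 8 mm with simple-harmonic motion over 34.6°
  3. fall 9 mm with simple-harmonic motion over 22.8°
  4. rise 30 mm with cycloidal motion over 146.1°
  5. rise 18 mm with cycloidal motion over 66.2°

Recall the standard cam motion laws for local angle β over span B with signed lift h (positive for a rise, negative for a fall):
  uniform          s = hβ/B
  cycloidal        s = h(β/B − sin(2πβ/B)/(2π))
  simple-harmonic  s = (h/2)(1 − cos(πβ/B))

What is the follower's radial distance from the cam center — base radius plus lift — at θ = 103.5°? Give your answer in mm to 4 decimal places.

seg 1 [0°–90.3°] cycloidal, h=17: full span → s += 17 → s = 17.0000
seg 2 [90.3°–124.9°] simple-harmonic, h=-8: θ=103.5° here. β=13.2, B=34.6. -8/2·(1 − cos(π·0.3815)) = -2.5451 → s = 14.4549
radial distance = base radius + s = 15 + 14.4549 = 29.4549

29.4549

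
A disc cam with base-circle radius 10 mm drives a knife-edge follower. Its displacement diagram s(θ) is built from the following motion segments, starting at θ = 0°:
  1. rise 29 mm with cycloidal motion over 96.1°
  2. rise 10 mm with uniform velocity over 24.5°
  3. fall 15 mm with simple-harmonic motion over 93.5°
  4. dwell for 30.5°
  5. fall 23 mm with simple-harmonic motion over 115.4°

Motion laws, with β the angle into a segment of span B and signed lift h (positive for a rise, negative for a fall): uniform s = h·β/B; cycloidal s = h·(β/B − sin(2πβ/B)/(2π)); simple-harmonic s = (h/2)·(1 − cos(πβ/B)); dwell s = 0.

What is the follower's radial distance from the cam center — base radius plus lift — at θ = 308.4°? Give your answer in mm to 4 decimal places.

seg 1 [0°–96.1°] cycloidal, h=29: full span → s += 29 → s = 29.0000
seg 2 [96.1°–120.6°] uniform, h=10: full span → s += 10 → s = 39.0000
seg 3 [120.6°–214.1°] simple-harmonic, h=-15: full span → s += -15 → s = 24.0000
seg 4 [214.1°–244.6°] dwell: s stays 24.0000
seg 5 [244.6°–360°] simple-harmonic, h=-23: θ=308.4° here. β=63.8, B=115.4. -23/2·(1 − cos(π·0.5529)) = -13.4010 → s = 10.5990
radial distance = base radius + s = 10 + 10.5990 = 20.5990

20.5990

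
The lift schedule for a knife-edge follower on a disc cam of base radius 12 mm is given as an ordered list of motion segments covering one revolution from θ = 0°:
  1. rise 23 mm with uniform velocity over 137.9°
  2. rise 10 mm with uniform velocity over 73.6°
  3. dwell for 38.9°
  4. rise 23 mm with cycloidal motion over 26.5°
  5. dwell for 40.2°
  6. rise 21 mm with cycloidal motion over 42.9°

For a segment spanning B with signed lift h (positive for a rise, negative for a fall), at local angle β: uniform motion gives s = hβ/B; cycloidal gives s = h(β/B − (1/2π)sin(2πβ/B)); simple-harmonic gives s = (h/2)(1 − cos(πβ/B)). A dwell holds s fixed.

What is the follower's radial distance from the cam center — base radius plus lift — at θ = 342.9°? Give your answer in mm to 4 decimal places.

seg 1 [0°–137.9°] uniform, h=23: full span → s += 23 → s = 23.0000
seg 2 [137.9°–211.5°] uniform, h=10: full span → s += 10 → s = 33.0000
seg 3 [211.5°–250.4°] dwell: s stays 33.0000
seg 4 [250.4°–276.9°] cycloidal, h=23: full span → s += 23 → s = 56.0000
seg 5 [276.9°–317.1°] dwell: s stays 56.0000
seg 6 [317.1°–360°] cycloidal, h=21: θ=342.9° here. β=25.8, B=42.9. 21·(0.6014 − sin(2π·0.6014)/(2π)) = 14.6176 → s = 70.6176
radial distance = base radius + s = 12 + 70.6176 = 82.6176

82.6176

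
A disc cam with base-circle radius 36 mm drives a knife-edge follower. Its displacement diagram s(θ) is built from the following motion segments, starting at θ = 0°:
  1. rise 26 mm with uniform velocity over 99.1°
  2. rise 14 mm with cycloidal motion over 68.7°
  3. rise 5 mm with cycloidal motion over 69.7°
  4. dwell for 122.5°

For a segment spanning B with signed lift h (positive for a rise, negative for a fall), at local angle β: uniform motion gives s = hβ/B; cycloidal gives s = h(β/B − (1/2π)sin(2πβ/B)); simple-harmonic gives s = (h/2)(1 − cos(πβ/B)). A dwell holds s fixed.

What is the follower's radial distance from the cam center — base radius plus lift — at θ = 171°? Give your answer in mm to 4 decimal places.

seg 1 [0°–99.1°] uniform, h=26: full span → s += 26 → s = 26.0000
seg 2 [99.1°–167.8°] cycloidal, h=14: full span → s += 14 → s = 40.0000
seg 3 [167.8°–237.5°] cycloidal, h=5: θ=171° here. β=3.2, B=69.7. 5·(0.0459 − sin(2π·0.0459)/(2π)) = 0.0032 → s = 40.0032
radial distance = base radius + s = 36 + 40.0032 = 76.0032

76.0032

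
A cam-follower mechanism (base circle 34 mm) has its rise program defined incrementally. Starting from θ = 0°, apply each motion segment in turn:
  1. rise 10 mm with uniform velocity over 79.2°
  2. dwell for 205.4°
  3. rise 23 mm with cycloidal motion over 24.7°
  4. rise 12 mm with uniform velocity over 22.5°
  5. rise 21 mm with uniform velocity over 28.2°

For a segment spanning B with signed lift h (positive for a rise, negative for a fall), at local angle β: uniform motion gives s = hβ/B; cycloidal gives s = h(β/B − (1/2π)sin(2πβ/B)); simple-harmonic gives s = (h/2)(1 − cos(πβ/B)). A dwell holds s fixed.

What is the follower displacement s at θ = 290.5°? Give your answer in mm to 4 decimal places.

seg 1 [0°–79.2°] uniform, h=10: full span → s += 10 → s = 10.0000
seg 2 [79.2°–284.6°] dwell: s stays 10.0000
seg 3 [284.6°–309.3°] cycloidal, h=23: θ=290.5° here. β=5.9, B=24.7. 23·(0.2389 − sin(2π·0.2389)/(2π)) = 1.8423 → s = 11.8423

11.8423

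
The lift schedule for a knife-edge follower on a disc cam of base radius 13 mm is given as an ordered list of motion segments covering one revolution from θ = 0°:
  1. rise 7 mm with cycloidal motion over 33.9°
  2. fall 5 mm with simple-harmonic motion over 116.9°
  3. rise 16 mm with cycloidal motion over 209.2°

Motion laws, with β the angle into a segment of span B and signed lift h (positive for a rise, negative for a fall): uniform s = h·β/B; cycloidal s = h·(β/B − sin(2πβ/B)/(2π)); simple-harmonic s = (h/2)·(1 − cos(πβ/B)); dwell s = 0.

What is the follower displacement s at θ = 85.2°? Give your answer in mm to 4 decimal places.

seg 1 [0°–33.9°] cycloidal, h=7: full span → s += 7 → s = 7.0000
seg 2 [33.9°–150.8°] simple-harmonic, h=-5: θ=85.2° here. β=51.3, B=116.9. -5/2·(1 − cos(π·0.4388)) = -2.0226 → s = 4.9774

4.9774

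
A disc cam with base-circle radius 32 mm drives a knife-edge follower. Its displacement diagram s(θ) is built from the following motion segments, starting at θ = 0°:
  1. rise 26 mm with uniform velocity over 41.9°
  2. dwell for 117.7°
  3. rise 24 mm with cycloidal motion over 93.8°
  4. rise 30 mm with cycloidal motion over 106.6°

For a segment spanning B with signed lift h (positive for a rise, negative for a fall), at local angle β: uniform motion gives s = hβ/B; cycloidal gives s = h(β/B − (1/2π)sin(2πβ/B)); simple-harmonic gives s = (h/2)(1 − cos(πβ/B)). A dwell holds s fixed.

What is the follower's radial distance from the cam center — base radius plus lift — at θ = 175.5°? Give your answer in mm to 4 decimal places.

seg 1 [0°–41.9°] uniform, h=26: full span → s += 26 → s = 26.0000
seg 2 [41.9°–159.6°] dwell: s stays 26.0000
seg 3 [159.6°–253.4°] cycloidal, h=24: θ=175.5° here. β=15.9, B=93.8. 24·(0.1695 − sin(2π·0.1695)/(2π)) = 0.7267 → s = 26.7267
radial distance = base radius + s = 32 + 26.7267 = 58.7267

58.7267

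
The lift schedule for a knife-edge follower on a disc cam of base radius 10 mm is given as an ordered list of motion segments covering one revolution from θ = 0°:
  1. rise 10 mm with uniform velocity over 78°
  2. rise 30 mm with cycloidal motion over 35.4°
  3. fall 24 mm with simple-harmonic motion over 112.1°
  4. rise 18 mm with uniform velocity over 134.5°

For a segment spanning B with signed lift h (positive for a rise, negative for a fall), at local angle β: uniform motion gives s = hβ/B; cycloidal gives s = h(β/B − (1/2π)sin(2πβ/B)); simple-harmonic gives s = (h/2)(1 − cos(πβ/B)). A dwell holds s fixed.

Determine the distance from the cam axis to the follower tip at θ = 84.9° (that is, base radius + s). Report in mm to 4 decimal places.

seg 1 [0°–78°] uniform, h=10: full span → s += 10 → s = 10.0000
seg 2 [78°–113.4°] cycloidal, h=30: θ=84.9° here. β=6.9, B=35.4. 30·(0.1949 − sin(2π·0.1949)/(2π)) = 1.3559 → s = 11.3559
radial distance = base radius + s = 10 + 11.3559 = 21.3559

21.3559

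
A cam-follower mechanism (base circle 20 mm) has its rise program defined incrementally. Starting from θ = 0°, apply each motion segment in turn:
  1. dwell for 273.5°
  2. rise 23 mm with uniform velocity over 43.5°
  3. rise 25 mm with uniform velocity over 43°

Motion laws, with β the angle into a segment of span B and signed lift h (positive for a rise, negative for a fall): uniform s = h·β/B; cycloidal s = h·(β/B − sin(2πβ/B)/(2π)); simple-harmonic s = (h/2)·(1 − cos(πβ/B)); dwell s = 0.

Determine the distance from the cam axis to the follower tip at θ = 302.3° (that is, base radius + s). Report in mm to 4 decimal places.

seg 1 [0°–273.5°] dwell: s stays 0.0000
seg 2 [273.5°–317°] uniform, h=23: θ=302.3° here. β=28.8, B=43.5. 23·28.8/43.5 = 15.2276 → s = 15.2276
radial distance = base radius + s = 20 + 15.2276 = 35.2276

35.2276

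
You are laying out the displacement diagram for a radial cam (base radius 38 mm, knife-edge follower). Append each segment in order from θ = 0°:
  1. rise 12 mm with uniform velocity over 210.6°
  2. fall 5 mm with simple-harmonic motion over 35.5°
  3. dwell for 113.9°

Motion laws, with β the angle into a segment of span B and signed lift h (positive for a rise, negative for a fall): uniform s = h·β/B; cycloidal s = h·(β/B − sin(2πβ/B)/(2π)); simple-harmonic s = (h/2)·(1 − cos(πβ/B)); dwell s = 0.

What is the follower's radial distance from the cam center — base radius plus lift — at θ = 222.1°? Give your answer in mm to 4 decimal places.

seg 1 [0°–210.6°] uniform, h=12: full span → s += 12 → s = 12.0000
seg 2 [210.6°–246.1°] simple-harmonic, h=-5: θ=222.1° here. β=11.5, B=35.5. -5/2·(1 − cos(π·0.3239)) = -1.1867 → s = 10.8133
radial distance = base radius + s = 38 + 10.8133 = 48.8133

48.8133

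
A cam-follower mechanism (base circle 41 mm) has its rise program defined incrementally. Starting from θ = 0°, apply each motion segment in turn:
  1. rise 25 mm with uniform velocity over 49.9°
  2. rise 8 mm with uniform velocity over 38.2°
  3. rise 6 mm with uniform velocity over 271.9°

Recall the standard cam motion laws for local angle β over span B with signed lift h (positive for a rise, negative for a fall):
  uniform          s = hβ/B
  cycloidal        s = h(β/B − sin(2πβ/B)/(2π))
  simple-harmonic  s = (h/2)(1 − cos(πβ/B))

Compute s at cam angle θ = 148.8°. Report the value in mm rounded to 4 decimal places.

seg 1 [0°–49.9°] uniform, h=25: full span → s += 25 → s = 25.0000
seg 2 [49.9°–88.1°] uniform, h=8: full span → s += 8 → s = 33.0000
seg 3 [88.1°–360°] uniform, h=6: θ=148.8° here. β=60.7, B=271.9. 6·60.7/271.9 = 1.3395 → s = 34.3395

34.3395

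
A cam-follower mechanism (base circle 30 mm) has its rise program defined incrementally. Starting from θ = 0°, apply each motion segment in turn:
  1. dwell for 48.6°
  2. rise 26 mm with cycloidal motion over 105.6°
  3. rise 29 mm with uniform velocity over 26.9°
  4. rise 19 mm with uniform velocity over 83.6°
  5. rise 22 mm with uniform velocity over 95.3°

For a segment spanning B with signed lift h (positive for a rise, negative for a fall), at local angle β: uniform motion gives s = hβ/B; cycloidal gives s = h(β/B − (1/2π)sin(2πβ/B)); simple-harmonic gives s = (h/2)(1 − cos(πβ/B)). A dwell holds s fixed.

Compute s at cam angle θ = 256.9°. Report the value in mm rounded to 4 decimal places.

seg 1 [0°–48.6°] dwell: s stays 0.0000
seg 2 [48.6°–154.2°] cycloidal, h=26: full span → s += 26 → s = 26.0000
seg 3 [154.2°–181.1°] uniform, h=29: full span → s += 29 → s = 55.0000
seg 4 [181.1°–264.7°] uniform, h=19: θ=256.9° here. β=75.8, B=83.6. 19·75.8/83.6 = 17.2273 → s = 72.2273

72.2273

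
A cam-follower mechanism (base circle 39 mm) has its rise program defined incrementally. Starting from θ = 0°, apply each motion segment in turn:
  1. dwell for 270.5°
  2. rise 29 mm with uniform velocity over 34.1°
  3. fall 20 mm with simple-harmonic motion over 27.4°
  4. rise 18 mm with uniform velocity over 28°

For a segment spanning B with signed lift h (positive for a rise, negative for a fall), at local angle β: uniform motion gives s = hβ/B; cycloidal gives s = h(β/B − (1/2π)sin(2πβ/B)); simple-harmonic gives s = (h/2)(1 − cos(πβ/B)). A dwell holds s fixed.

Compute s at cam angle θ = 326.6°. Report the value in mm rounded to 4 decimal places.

seg 1 [0°–270.5°] dwell: s stays 0.0000
seg 2 [270.5°–304.6°] uniform, h=29: full span → s += 29 → s = 29.0000
seg 3 [304.6°–332°] simple-harmonic, h=-20: θ=326.6° here. β=22, B=27.4. -20/2·(1 − cos(π·0.8029)) = -18.1437 → s = 10.8563

10.8563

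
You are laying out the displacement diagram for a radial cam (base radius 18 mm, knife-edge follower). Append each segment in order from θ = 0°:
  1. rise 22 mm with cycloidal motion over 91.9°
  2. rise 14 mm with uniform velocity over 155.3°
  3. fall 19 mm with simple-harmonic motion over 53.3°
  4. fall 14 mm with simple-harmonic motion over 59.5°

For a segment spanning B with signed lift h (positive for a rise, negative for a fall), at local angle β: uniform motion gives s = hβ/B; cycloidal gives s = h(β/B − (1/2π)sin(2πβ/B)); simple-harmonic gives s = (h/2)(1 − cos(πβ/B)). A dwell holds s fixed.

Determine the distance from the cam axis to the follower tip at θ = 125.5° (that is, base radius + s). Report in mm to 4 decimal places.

seg 1 [0°–91.9°] cycloidal, h=22: full span → s += 22 → s = 22.0000
seg 2 [91.9°–247.2°] uniform, h=14: θ=125.5° here. β=33.6, B=155.3. 14·33.6/155.3 = 3.0290 → s = 25.0290
radial distance = base radius + s = 18 + 25.0290 = 43.0290

43.0290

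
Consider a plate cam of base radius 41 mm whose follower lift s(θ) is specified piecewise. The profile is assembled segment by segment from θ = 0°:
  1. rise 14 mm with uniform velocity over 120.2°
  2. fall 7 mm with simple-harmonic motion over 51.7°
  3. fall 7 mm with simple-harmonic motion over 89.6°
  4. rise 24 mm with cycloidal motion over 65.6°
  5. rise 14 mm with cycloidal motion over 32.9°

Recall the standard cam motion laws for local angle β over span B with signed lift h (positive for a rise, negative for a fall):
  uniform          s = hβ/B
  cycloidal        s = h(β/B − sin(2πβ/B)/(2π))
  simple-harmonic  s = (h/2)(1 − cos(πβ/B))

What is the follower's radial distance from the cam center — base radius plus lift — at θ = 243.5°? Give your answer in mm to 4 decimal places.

seg 1 [0°–120.2°] uniform, h=14: full span → s += 14 → s = 14.0000
seg 2 [120.2°–171.9°] simple-harmonic, h=-7: full span → s += -7 → s = 7.0000
seg 3 [171.9°–261.5°] simple-harmonic, h=-7: θ=243.5° here. β=71.6, B=89.6. -7/2·(1 − cos(π·0.7991)) = -6.3258 → s = 0.6742
radial distance = base radius + s = 41 + 0.6742 = 41.6742

41.6742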